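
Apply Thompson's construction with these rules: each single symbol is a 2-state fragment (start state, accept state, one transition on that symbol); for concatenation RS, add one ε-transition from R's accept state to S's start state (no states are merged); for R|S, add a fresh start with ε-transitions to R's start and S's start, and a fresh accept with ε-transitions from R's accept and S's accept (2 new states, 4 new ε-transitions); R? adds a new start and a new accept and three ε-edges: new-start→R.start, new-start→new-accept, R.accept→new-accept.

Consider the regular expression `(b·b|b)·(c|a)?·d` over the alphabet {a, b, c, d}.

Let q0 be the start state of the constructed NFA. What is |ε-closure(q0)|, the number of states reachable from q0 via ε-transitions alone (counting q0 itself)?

3

Work bottom-up. For each fragment F, track |ε-closure(F.start)| and whether F's accept lies in that closure (i.e. whether F accepts ε). A single-symbol fragment has closure size 1 and does not accept ε.
  b·b : same as the first factor's closure: C = 1
  b·b|b : new start ε-reaches every alternative's start; none of them accept ε, so the new accept is not reached: C = 1 + 1 + 1 = 3
  c|a : new start ε-reaches every alternative's start; none of them accept ε, so the new accept is not reached: C = 1 + 1 + 1 = 3
  (c|a)? : new start has ε-edges to the inner start and to the new accept, so C = 2 + 3 = 5
  (b·b|b)·(c|a)?·d : same as the first factor's closure: C = 3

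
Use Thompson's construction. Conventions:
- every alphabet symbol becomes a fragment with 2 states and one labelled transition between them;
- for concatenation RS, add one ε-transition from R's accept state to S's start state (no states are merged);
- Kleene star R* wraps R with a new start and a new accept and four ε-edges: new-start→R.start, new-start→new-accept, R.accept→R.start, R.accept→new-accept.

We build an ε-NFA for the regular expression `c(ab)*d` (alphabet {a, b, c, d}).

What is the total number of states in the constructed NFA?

Building bottom-up:
Each of the 4 symbol leaves contributes a 2-state fragment.
  ab = 4 states
  (ab)* = 6 states
  c(ab)*d = 10 states

10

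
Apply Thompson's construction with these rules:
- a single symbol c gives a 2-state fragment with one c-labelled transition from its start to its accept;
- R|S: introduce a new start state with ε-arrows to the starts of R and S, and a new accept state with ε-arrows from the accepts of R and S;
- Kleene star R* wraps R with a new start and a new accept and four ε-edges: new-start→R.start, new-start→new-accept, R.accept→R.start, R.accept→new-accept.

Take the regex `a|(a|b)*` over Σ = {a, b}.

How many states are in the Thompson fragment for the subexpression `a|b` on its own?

Fragment for `a|b`:
Each of the 2 symbol leaves contributes a 2-state fragment.
  a|b — 6 states

6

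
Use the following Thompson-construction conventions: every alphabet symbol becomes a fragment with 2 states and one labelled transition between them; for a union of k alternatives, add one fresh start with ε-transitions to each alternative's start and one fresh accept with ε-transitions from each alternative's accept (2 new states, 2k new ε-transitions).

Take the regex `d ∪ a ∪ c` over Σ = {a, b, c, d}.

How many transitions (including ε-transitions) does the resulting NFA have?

Recursing over subexpressions:
Each of the 3 symbol leaves contributes 1 transition (1 symbol, 0 ε).
  d ∪ a ∪ c : 9 transitions (3 symbol, 6 ε)

9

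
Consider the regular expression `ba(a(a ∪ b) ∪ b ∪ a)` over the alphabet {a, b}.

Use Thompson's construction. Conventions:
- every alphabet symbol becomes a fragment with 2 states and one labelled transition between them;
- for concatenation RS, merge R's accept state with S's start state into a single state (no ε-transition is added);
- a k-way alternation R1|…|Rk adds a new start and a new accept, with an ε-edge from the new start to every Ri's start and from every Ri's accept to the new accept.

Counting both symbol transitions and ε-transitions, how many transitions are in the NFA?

17

Per subexpression:
Each of the 7 symbol leaves contributes 1 transition (1 symbol, 0 ε).
  a ∪ b — 6 transitions (2 symbol, 4 ε)
  a(a ∪ b) — 7 transitions (3 symbol, 4 ε)
  a(a ∪ b) ∪ b ∪ a — 15 transitions (5 symbol, 10 ε)
  ba(a(a ∪ b) ∪ b ∪ a) — 17 transitions (7 symbol, 10 ε)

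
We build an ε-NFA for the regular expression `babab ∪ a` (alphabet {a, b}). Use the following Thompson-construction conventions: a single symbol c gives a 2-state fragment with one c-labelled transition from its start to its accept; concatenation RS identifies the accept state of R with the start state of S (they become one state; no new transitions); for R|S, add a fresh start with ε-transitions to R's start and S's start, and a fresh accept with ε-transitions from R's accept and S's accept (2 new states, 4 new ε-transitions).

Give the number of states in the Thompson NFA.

10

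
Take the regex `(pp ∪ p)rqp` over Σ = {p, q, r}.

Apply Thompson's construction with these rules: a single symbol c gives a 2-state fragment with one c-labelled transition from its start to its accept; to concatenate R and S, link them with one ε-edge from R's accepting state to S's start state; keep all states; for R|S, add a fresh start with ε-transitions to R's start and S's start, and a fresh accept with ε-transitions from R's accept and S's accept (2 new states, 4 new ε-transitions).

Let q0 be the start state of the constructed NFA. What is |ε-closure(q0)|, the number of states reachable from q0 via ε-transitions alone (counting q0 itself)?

Let C(F) = |ε-closure(F.start)| within fragment F, and note whether F accepts ε. Symbol fragments have C = 1 and do not accept ε. Then:
  pp → |ε-closure| equals the left operand's closure size = 1 (its accept is not ε-reachable, so the closure stops there)
  pp ∪ p → new start ε-reaches every alternative's start; none of them accept ε, so the new accept is not reached: |ε-closure| = 1 + 1 + 1 = 3
  (pp ∪ p)rqp → same as the first factor's closure: |ε-closure| = 3

3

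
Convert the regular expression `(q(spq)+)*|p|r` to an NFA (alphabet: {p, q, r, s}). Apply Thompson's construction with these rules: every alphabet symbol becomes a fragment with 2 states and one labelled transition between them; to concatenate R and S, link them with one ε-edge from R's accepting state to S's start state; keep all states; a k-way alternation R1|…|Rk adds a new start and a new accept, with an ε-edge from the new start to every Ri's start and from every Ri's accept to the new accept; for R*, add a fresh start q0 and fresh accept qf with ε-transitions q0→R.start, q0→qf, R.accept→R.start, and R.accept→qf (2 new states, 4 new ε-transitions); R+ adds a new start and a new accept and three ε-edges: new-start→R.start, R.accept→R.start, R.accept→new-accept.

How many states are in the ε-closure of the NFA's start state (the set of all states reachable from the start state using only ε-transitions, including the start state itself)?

7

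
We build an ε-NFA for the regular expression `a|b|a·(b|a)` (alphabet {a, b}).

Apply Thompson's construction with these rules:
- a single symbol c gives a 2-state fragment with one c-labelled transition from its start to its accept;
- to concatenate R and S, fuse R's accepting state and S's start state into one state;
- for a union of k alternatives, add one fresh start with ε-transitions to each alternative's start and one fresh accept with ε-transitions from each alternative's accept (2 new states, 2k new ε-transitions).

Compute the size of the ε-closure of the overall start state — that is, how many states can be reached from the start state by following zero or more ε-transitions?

Work bottom-up. For each fragment F, track |ε-closure(F.start)| and whether F's accept lies in that closure (i.e. whether F accepts ε). A single-symbol fragment has closure size 1 and does not accept ε.
  b|a — |ε-closure| = 1 + 1 + 1 = 3 (the new accept is not ε-reachable since no branch accepts ε)
  a·(b|a) — |ε-closure| equals the left operand's closure size = 1 (its accept is not ε-reachable, so the closure stops there)
  a|b|a·(b|a) — new start ε-reaches every alternative's start; none of them accept ε, so the new accept is not reached: |ε-closure| = 1 + 1 + 1 + 1 = 4

4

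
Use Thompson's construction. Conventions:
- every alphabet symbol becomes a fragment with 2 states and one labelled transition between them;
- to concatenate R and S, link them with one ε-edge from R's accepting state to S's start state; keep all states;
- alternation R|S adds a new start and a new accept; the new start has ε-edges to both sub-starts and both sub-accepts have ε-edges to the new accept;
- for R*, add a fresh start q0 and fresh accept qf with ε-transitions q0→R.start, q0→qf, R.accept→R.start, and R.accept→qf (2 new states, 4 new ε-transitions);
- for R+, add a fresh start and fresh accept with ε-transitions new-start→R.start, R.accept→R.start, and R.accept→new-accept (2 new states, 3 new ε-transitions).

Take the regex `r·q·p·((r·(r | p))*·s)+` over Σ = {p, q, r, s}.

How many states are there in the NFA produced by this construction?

Per subexpression:
Each of the 7 symbol leaves contributes a 2-state fragment.
  r | p — 6 states
  r·(r | p) — 8 states
  (r·(r | p))* — 10 states
  (r·(r | p))*·s — 12 states
  ((r·(r | p))*·s)+ — 14 states
  r·q·p·((r·(r | p))*·s)+ — 20 states

20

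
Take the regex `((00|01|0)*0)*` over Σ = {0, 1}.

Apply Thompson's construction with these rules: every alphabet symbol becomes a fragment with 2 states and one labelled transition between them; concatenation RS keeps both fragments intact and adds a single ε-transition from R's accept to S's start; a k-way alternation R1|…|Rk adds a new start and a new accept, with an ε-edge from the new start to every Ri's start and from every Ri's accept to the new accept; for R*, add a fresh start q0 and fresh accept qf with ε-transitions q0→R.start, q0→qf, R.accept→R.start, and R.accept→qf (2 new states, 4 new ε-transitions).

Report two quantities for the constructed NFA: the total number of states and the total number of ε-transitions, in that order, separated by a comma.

18, 17

By structural recursion:
Each of the 6 symbol leaves contributes 2 states and 0 ε-transitions.
  00 — 4 states, 1 ε-transition
  01 — 4 states, 1 ε-transition
  00|01|0 — 12 states, 8 ε-transitions
  (00|01|0)* — 14 states, 12 ε-transitions
  (00|01|0)*0 — 16 states, 13 ε-transitions
  ((00|01|0)*0)* — 18 states, 17 ε-transitions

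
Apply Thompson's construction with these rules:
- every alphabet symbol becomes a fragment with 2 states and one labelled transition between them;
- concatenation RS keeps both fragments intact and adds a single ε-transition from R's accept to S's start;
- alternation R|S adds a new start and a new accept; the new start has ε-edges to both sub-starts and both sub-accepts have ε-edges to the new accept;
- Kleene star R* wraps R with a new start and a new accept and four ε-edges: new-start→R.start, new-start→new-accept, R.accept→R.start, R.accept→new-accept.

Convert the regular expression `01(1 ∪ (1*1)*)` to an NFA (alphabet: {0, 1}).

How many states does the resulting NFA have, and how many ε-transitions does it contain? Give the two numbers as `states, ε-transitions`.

Per subexpression:
Each of the 5 symbol leaves contributes 2 states and 0 ε-transitions.
  1* — 4 states, 4 ε-transitions
  1*1 — 6 states, 5 ε-transitions
  (1*1)* — 8 states, 9 ε-transitions
  1 ∪ (1*1)* — 12 states, 13 ε-transitions
  01(1 ∪ (1*1)*) — 16 states, 15 ε-transitions

16, 15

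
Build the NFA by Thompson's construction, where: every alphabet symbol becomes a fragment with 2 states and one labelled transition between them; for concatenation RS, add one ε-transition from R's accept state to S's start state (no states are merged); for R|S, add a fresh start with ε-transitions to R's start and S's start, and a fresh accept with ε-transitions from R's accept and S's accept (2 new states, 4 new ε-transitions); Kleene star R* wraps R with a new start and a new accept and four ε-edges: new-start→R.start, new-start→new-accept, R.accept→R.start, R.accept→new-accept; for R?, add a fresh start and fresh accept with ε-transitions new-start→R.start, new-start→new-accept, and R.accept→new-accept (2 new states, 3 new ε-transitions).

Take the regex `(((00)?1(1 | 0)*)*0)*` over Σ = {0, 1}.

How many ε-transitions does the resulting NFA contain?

23

By structural recursion:
Each of the 6 symbol leaves contributes 0 ε-transitions.
  00 = 1 ε-transition
  (00)? = 4 ε-transitions
  1 | 0 = 4 ε-transitions
  (1 | 0)* = 8 ε-transitions
  (00)?1(1 | 0)* = 14 ε-transitions
  ((00)?1(1 | 0)*)* = 18 ε-transitions
  ((00)?1(1 | 0)*)*0 = 19 ε-transitions
  (((00)?1(1 | 0)*)*0)* = 23 ε-transitions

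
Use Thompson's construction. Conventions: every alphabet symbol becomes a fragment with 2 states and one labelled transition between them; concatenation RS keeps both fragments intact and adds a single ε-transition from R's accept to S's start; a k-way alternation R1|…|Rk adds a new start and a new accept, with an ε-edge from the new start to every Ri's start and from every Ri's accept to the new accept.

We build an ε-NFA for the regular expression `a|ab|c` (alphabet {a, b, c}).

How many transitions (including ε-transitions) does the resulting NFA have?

11

Building bottom-up:
Each of the 4 symbol leaves contributes 1 transition (1 symbol, 0 ε).
  ab — 3 transitions (2 symbol, 1 ε)
  a|ab|c — 11 transitions (4 symbol, 7 ε)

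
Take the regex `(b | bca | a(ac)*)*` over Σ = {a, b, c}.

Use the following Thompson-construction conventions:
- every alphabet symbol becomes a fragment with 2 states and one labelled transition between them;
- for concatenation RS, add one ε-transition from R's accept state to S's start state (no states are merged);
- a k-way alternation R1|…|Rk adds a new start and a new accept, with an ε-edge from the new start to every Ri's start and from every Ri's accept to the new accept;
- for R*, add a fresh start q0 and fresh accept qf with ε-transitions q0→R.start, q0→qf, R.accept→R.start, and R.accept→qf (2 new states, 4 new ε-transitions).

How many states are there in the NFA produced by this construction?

20

Recursing over subexpressions:
Each of the 7 symbol leaves contributes a 2-state fragment.
  bca → 6 states
  ac → 4 states
  (ac)* → 6 states
  a(ac)* → 8 states
  b | bca | a(ac)* → 18 states
  (b | bca | a(ac)*)* → 20 states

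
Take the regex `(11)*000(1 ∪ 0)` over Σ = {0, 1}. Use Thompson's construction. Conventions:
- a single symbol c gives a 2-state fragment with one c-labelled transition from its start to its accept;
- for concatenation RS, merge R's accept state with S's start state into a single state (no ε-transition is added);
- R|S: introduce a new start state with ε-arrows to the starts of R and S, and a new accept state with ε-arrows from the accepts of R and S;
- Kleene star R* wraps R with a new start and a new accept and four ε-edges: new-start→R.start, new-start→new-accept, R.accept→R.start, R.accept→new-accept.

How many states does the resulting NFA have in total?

13

By structural recursion:
Each of the 7 symbol leaves contributes a 2-state fragment.
  11 = 3 states
  (11)* = 5 states
  1 ∪ 0 = 6 states
  (11)*000(1 ∪ 0) = 13 states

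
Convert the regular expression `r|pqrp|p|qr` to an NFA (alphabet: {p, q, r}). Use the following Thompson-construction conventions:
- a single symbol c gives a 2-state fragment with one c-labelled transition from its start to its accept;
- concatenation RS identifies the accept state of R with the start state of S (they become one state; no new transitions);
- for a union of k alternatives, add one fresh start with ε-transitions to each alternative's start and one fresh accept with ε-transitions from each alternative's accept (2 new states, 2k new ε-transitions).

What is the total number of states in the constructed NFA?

14

Recursing over subexpressions:
Each of the 8 symbol leaves contributes a 2-state fragment.
  pqrp : 5 states
  qr : 3 states
  r|pqrp|p|qr : 14 states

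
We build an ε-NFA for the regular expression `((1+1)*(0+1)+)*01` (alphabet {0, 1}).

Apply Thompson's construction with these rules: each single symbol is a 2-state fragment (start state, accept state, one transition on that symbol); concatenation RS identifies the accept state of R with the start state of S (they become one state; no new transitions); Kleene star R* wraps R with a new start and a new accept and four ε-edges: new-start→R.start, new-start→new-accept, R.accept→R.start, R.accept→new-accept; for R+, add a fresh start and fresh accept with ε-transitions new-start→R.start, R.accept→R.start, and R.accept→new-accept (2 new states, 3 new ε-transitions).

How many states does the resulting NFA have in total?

17

By structural recursion:
Each of the 6 symbol leaves contributes a 2-state fragment.
  1+ — 4 states
  1+1 — 5 states
  (1+1)* — 7 states
  0+ — 4 states
  0+1 — 5 states
  (0+1)+ — 7 states
  (1+1)*(0+1)+ — 13 states
  ((1+1)*(0+1)+)* — 15 states
  ((1+1)*(0+1)+)*01 — 17 states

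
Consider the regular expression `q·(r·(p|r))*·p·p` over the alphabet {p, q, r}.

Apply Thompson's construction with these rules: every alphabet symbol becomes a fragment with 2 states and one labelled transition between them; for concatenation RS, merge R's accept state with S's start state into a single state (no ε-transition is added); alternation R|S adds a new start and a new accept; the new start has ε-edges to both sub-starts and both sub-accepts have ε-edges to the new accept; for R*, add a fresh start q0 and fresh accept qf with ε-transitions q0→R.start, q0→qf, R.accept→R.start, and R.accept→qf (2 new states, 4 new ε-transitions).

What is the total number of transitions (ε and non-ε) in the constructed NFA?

Recursing over subexpressions:
Each of the 6 symbol leaves contributes 1 transition (1 symbol, 0 ε).
  p|r → 6 transitions (2 symbol, 4 ε)
  r·(p|r) → 7 transitions (3 symbol, 4 ε)
  (r·(p|r))* → 11 transitions (3 symbol, 8 ε)
  q·(r·(p|r))*·p·p → 14 transitions (6 symbol, 8 ε)

14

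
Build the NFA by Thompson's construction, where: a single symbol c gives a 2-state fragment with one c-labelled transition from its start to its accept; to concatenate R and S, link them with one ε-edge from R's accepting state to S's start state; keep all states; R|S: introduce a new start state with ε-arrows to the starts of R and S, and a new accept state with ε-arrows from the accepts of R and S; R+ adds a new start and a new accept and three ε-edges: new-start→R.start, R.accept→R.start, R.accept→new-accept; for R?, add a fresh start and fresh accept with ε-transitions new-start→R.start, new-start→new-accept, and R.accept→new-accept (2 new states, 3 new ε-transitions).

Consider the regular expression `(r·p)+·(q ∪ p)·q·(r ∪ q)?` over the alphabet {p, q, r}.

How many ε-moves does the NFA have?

Recursing over subexpressions:
Each of the 7 symbol leaves contributes 0 ε-transitions.
  r·p : 1 ε-transition
  (r·p)+ : 4 ε-transitions
  q ∪ p : 4 ε-transitions
  r ∪ q : 4 ε-transitions
  (r ∪ q)? : 7 ε-transitions
  (r·p)+·(q ∪ p)·q·(r ∪ q)? : 18 ε-transitions

18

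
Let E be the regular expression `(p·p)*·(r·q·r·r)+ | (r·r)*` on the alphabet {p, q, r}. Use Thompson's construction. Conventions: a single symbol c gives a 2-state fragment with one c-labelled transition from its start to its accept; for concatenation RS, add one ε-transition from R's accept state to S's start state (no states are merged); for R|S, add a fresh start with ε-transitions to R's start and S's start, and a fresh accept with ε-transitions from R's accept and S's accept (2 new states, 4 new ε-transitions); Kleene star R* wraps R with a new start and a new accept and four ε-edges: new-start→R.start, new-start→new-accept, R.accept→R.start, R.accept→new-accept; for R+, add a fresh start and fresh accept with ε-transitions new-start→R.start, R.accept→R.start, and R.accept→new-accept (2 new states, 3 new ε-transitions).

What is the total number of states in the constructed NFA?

Recursing over subexpressions:
Each of the 8 symbol leaves contributes a 2-state fragment.
  p·p → 4 states
  (p·p)* → 6 states
  r·q·r·r → 8 states
  (r·q·r·r)+ → 10 states
  (p·p)*·(r·q·r·r)+ → 16 states
  r·r → 4 states
  (r·r)* → 6 states
  (p·p)*·(r·q·r·r)+ | (r·r)* → 24 states

24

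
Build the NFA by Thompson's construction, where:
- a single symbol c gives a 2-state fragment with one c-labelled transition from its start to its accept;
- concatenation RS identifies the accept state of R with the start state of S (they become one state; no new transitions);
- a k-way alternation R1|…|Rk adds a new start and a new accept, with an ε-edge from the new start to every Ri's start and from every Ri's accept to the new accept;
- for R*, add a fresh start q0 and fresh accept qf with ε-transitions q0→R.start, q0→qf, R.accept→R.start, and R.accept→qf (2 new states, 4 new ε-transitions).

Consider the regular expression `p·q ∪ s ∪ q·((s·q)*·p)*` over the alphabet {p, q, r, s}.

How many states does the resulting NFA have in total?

16

Recursing over subexpressions:
Each of the 7 symbol leaves contributes a 2-state fragment.
  p·q : 3 states
  s·q : 3 states
  (s·q)* : 5 states
  (s·q)*·p : 6 states
  ((s·q)*·p)* : 8 states
  q·((s·q)*·p)* : 9 states
  p·q ∪ s ∪ q·((s·q)*·p)* : 16 states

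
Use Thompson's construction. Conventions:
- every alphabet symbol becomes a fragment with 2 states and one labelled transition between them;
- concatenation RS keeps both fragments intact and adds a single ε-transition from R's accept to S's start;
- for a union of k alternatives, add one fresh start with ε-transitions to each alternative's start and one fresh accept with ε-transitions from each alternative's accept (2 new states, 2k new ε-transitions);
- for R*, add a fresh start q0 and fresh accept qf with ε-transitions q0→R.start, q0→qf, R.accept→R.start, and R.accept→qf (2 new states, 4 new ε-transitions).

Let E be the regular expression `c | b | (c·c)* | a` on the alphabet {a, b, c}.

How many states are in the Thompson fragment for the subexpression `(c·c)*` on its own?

6

Fragment for `(c·c)*`:
Each of the 2 symbol leaves contributes a 2-state fragment.
  c·c = 4 states
  (c·c)* = 6 states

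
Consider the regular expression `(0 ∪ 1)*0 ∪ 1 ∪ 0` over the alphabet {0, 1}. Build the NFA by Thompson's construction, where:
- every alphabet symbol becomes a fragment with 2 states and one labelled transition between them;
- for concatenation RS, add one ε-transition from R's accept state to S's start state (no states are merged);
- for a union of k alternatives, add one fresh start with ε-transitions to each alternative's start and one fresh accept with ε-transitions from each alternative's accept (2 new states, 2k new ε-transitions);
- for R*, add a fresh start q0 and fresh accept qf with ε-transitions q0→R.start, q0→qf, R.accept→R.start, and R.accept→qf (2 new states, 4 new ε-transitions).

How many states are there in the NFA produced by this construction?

16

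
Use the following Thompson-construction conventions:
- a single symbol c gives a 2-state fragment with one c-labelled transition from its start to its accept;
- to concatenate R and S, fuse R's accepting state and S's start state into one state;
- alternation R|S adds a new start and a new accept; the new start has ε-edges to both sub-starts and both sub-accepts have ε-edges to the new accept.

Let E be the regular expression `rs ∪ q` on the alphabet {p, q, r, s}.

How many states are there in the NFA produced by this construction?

By structural recursion:
Each of the 3 symbol leaves contributes a 2-state fragment.
  rs : 3 states
  rs ∪ q : 7 states

7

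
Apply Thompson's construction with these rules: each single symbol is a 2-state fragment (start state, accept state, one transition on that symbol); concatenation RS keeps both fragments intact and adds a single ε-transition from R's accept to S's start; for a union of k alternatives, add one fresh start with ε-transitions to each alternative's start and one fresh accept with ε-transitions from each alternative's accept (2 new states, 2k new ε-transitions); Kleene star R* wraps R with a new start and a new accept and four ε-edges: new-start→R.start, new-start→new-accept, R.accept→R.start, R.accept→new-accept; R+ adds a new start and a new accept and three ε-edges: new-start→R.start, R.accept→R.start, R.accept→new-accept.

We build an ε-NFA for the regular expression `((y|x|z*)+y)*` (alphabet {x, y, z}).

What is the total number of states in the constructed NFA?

By structural recursion:
Each of the 4 symbol leaves contributes a 2-state fragment.
  z* → 4 states
  y|x|z* → 10 states
  (y|x|z*)+ → 12 states
  (y|x|z*)+y → 14 states
  ((y|x|z*)+y)* → 16 states

16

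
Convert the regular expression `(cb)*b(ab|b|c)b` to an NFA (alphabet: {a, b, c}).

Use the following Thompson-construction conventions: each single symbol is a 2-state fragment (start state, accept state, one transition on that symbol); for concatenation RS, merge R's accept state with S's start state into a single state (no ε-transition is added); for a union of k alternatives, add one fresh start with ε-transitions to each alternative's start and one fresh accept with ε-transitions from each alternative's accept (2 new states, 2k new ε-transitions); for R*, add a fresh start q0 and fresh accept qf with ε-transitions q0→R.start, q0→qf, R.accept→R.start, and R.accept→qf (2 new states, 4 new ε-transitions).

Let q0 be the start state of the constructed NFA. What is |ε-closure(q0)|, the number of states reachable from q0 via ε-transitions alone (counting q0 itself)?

Work bottom-up. For each fragment F, track |ε-closure(F.start)| and whether F's accept lies in that closure (i.e. whether F accepts ε). A single-symbol fragment has closure size 1 and does not accept ε.
  cb → |ε-closure| equals the left operand's closure size = 1 (its accept is not ε-reachable, so the closure stops there)
  (cb)* → new start has ε-edges to the inner start and to the new accept, so |ε-closure| = 2 + 1 = 3
  ab → same as the first factor's closure: |ε-closure| = 1
  ab|b|c → new start ε-reaches every alternative's start; none of them accept ε, so the new accept is not reached: |ε-closure| = 1 + 1 + 1 + 1 = 4
  (cb)*b(ab|b|c)b → the left operand accepts ε, so the closure extends into the next operand (the shared merged state is already counted); |ε-closure| = 3 + (1−1) = 3

3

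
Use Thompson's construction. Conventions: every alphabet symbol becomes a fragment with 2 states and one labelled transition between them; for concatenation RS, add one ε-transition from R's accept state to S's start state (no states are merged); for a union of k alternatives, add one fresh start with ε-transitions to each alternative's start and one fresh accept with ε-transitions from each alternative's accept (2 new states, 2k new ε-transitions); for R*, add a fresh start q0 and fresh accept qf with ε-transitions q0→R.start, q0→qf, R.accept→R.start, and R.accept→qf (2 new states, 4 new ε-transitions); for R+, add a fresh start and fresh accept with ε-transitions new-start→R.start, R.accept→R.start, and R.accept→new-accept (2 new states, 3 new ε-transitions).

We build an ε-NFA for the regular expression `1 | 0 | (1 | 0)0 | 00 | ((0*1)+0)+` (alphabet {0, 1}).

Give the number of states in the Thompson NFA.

30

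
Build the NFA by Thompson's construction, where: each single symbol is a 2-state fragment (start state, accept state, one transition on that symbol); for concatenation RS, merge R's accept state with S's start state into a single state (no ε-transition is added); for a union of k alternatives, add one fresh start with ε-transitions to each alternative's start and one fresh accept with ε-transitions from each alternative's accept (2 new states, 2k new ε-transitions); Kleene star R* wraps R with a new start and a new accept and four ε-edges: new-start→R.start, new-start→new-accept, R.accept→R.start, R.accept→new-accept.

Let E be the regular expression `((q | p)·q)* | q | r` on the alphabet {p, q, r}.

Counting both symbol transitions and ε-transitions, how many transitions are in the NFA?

19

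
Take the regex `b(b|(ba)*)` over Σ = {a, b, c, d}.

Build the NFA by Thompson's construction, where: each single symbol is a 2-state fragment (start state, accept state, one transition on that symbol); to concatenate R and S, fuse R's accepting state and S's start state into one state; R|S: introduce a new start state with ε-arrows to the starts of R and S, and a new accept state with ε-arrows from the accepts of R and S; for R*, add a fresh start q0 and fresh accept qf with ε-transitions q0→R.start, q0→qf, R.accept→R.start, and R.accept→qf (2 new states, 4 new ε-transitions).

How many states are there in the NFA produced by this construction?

Building bottom-up:
Each of the 4 symbol leaves contributes a 2-state fragment.
  ba → 3 states
  (ba)* → 5 states
  b|(ba)* → 9 states
  b(b|(ba)*) → 10 states

10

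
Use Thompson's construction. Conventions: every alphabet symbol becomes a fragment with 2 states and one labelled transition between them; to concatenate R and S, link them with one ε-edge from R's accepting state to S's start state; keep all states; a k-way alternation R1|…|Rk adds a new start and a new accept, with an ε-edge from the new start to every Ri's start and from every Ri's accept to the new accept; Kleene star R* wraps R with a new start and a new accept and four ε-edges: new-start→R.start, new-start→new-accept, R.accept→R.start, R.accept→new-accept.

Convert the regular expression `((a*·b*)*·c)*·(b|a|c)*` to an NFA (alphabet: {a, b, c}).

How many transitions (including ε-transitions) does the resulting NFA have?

35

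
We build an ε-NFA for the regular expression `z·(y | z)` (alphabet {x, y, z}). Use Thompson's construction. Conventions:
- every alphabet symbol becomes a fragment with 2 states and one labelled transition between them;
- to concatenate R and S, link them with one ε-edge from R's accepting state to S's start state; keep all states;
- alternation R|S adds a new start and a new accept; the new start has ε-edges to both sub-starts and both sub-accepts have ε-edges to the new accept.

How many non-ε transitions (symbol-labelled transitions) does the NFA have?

Recursing over subexpressions:
Each of the 3 symbol leaves contributes exactly 1 symbol transition.
  y | z : 2 symbol transitions
  z·(y | z) : 3 symbol transitions

3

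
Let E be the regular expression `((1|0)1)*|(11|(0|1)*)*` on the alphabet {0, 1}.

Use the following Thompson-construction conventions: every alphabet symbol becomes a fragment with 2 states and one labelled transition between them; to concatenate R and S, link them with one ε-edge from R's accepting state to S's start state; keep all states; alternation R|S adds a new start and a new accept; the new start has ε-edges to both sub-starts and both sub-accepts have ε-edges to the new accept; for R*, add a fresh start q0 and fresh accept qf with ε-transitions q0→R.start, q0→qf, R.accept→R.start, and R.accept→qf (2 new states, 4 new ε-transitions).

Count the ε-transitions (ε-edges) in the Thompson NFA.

30

By structural recursion:
Each of the 7 symbol leaves contributes 0 ε-transitions.
  1|0 : 4 ε-transitions
  (1|0)1 : 5 ε-transitions
  ((1|0)1)* : 9 ε-transitions
  11 : 1 ε-transition
  0|1 : 4 ε-transitions
  (0|1)* : 8 ε-transitions
  11|(0|1)* : 13 ε-transitions
  (11|(0|1)*)* : 17 ε-transitions
  ((1|0)1)*|(11|(0|1)*)* : 30 ε-transitions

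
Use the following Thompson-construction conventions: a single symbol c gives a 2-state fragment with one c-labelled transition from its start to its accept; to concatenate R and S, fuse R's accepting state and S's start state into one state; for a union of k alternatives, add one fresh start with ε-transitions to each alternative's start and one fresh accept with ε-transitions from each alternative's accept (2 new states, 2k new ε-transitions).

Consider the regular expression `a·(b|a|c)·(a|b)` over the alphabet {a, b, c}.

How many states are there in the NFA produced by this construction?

14

Recursing over subexpressions:
Each of the 6 symbol leaves contributes a 2-state fragment.
  b|a|c : 8 states
  a|b : 6 states
  a·(b|a|c)·(a|b) : 14 states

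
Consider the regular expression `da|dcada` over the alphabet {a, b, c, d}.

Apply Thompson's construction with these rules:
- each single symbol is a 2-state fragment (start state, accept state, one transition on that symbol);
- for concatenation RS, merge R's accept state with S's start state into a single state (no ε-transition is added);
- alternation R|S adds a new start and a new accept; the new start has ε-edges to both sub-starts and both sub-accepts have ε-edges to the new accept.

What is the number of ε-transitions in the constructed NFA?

4

Bottom-up over the parse tree:
Each of the 7 symbol leaves contributes 0 ε-transitions.
  da = 0 ε-transitions
  dcada = 0 ε-transitions
  da|dcada = 4 ε-transitions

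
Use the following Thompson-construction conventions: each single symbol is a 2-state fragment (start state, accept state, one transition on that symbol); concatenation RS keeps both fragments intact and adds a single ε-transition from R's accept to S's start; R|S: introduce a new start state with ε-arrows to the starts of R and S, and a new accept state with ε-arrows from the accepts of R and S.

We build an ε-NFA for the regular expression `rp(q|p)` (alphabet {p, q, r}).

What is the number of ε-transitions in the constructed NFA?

Recursing over subexpressions:
Each of the 4 symbol leaves contributes 0 ε-transitions.
  q|p = 4 ε-transitions
  rp(q|p) = 6 ε-transitions

6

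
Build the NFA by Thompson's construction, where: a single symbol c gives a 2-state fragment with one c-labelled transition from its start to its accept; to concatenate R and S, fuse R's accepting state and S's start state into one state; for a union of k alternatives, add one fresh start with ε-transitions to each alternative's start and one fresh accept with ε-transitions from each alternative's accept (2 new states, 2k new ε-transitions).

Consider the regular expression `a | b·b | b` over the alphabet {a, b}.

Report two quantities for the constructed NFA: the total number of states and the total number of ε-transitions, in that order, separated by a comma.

9, 6

Bottom-up over the parse tree:
Each of the 4 symbol leaves contributes 2 states and 0 ε-transitions.
  b·b = 3 states, 0 ε-transitions
  a | b·b | b = 9 states, 6 ε-transitions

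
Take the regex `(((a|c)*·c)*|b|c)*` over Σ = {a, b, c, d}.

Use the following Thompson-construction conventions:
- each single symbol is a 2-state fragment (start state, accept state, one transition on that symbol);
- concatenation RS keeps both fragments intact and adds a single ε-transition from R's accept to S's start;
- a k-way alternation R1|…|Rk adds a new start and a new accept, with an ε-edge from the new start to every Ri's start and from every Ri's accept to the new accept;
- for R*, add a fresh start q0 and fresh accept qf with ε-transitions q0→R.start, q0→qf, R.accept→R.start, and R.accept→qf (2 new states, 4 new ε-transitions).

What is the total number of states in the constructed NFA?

20

Per subexpression:
Each of the 5 symbol leaves contributes a 2-state fragment.
  a|c : 6 states
  (a|c)* : 8 states
  (a|c)*·c : 10 states
  ((a|c)*·c)* : 12 states
  ((a|c)*·c)*|b|c : 18 states
  (((a|c)*·c)*|b|c)* : 20 states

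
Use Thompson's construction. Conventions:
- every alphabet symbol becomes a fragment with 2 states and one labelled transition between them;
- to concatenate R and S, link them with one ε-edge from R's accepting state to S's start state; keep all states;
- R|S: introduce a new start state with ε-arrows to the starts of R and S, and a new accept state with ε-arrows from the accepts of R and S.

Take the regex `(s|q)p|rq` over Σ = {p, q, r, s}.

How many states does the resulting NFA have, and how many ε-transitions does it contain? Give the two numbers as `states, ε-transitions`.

14, 10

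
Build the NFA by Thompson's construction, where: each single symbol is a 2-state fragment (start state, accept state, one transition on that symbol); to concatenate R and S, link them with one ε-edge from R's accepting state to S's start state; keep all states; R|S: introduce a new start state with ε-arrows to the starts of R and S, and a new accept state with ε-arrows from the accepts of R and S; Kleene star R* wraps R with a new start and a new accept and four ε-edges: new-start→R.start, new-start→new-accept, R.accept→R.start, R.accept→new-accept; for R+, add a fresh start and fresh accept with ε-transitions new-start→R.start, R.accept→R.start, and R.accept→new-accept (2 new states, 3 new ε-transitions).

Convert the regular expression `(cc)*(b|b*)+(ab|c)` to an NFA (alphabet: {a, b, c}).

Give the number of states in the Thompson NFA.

24

By structural recursion:
Each of the 7 symbol leaves contributes a 2-state fragment.
  cc — 4 states
  (cc)* — 6 states
  b* — 4 states
  b|b* — 8 states
  (b|b*)+ — 10 states
  ab — 4 states
  ab|c — 8 states
  (cc)*(b|b*)+(ab|c) — 24 states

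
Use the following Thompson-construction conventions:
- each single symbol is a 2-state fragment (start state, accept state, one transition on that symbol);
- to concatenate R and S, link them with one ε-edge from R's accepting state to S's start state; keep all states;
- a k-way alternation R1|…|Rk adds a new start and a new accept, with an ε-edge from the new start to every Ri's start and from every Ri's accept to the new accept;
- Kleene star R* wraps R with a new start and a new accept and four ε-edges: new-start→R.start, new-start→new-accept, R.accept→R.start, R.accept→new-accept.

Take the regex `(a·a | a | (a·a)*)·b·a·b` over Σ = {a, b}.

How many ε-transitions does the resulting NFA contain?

Per subexpression:
Each of the 8 symbol leaves contributes 0 ε-transitions.
  a·a — 1 ε-transition
  a·a — 1 ε-transition
  (a·a)* — 5 ε-transitions
  a·a | a | (a·a)* — 12 ε-transitions
  (a·a | a | (a·a)*)·b·a·b — 15 ε-transitions

15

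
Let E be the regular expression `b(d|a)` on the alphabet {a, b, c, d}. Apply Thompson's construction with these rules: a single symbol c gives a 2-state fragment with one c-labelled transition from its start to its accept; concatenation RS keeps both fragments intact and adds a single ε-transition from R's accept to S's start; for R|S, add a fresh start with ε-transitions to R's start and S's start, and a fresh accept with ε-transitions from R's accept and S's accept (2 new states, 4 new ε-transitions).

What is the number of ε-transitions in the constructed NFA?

By structural recursion:
Each of the 3 symbol leaves contributes 0 ε-transitions.
  d|a = 4 ε-transitions
  b(d|a) = 5 ε-transitions

5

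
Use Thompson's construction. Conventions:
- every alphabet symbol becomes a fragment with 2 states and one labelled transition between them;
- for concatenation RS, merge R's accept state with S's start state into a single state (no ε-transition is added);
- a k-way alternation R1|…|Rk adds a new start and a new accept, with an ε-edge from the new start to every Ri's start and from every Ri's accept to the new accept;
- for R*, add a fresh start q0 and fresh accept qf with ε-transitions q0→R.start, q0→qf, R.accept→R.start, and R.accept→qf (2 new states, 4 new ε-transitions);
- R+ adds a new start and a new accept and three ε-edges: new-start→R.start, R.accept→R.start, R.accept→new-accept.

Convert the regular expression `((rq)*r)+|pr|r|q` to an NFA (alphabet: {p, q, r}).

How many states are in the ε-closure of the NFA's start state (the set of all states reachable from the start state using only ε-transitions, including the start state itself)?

8

Work bottom-up. For each fragment F, track |ε-closure(F.start)| and whether F's accept lies in that closure (i.e. whether F accepts ε). A single-symbol fragment has closure size 1 and does not accept ε.
  rq : same as the first factor's closure: C = 1
  (rq)* : the star's fresh start ε-reaches both the body's start and the fresh accept: C = 2 + 1 = 3
  (rq)*r : C = 3 + (1−1) = 3 (closure spills across the concat boundary because the left factor accepts ε)
  ((rq)*r)+ : C = 1 + 3 = 4 (the body doesn't accept ε, so the new accept is not reached)
  pr : C equals the left operand's closure size = 1 (its accept is not ε-reachable, so the closure stops there)
  ((rq)*r)+|pr|r|q : new start ε-reaches every alternative's start; none of them accept ε, so the new accept is not reached: C = 1 + 4 + 1 + 1 + 1 = 8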